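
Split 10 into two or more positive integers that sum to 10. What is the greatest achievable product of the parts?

36

Define m[k] = max over 1≤i<k of i · max(k−i, m[k−i]); the inner max lets the remainder stay uncut if that's better.
m[2] = 1×max(1,0) = 1×1 = 1
m[3] = 1×max(2,1) = 1×2 = 2
m[4] = 2×max(2,1) = 2×2 = 4
m[5] = 2×max(3,2) = 2×3 = 6
m[6] = 3×max(3,2) = 3×3 = 9
m[7] = 2×max(5,6) = 2×6 = 12
m[8] = 2×max(6,9) = 2×9 = 18
m[9] = 3×max(6,9) = 3×9 = 27
m[10] = 2×max(8,18) = 2×18 = 36
One optimal split: 3 + 3 + 2 + 2; product 3×3×2×2 = 36.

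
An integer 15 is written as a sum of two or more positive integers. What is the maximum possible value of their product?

243

Define f[k] = max over 1≤i<k of i · max(k−i, f[k−i]); the inner max lets the remainder stay uncut if that's better.
f[2] = 1×max(1,0) = 1×1 = 1
f[3] = 1×max(2,1) = 1×2 = 2
f[4] = 2×max(2,1) = 2×2 = 4
f[5] = 2×max(3,2) = 2×3 = 6
f[6] = 3×max(3,2) = 3×3 = 9
f[7] = 2×max(5,6) = 2×6 = 12
f[8] = 2×max(6,9) = 2×9 = 18
f[9] = 3×max(6,9) = 3×9 = 27
f[10] = 2×max(8,18) = 2×18 = 36
f[11] = 2×max(9,27) = 2×27 = 54
f[12] = 3×max(9,27) = 3×27 = 81
f[13] = 2×max(11,54) = 2×54 = 108
f[14] = 2×max(12,81) = 2×81 = 162
f[15] = 3×max(12,81) = 3×81 = 243
One optimal split: 3 + 3 + 3 + 3 + 3; product 3×3×3×3×3 = 243.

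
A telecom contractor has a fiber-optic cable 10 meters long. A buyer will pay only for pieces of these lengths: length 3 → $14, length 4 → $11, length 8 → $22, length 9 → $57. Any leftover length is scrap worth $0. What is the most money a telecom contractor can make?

Let r[k] be the best obtainable value from length k. For each k, try every first piece i and keep the best of price[i] + r[k−i].
r[1] = 0
r[2] = 0
r[3] = 14
r[4] = max(14+0, 11+0) = 14
r[5] = max(14+0, 11+0) = 14
r[6] = max(14+14, 11+0) = 28
r[7] = max(14+14, 11+14) = 28
r[8] = max(14+14, 11+14, 22+0) = 28
r[9] = max(14+28, 11+14, 22+0, 57+0) = 57
r[10] = max(14+28, 11+28, 22+0, 57+0) = 57
One optimal cutting: pieces 9 with 1 meter of scrap → $57.

57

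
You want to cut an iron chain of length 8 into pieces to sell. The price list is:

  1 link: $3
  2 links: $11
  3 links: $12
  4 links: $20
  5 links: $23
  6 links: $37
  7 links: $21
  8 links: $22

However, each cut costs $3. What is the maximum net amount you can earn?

Build net[k] bottom-up: net[k] = max over allowed piece i of (p[i] + net[k−i]) − 3 per cut.
net[1] = 3
net[2] = max(3+3-3, 11+0) = 11
net[3] = max(3+11-3, 11+3-3, 12+0) = 12
net[4] = max(3+12-3, 11+11-3, 12+3-3, 20+0) = 20
net[5] = max(3+20-3, 11+12-3, 12+11-3, 20+3-3, 23+0) = 23
net[6] = max(3+23-3, 11+20-3, 12+12-3, 20+11-3, 23+3-3, 37+0) = 37
net[7] = max(3+37-3, 11+23-3, 12+20-3, …, 37+3-3, 21+0) = 37
net[8] = max(3+37-3, 11+37-3, 12+23-3, …, 21+3-3, 22+0) = 45
One optimal plan: pieces 6 + 2 (1 cut) → $48 − $3 = $45.

45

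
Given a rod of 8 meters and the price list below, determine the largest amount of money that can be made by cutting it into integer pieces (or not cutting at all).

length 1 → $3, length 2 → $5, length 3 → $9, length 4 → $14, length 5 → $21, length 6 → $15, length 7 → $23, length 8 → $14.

Let r[k] be the best obtainable value from length k. For each k, try every first piece i and keep the best of price[i] + r[k−i].
r[1] = 3
r[2] = 6  (first piece 1, then r[1]=3)
r[3] = 9  (first piece 1, then r[2]=6)
r[4] = 14
r[5] = 21
r[6] = 24  (first piece 1, then r[5]=21)
r[7] = 27  (first piece 1, then r[6]=24)
r[8] = 30  (first piece 1, then r[7]=27)
One optimal cutting: 5 + 1 + 1 + 1 → $21 + $3 + $3 + $3 = $30.

30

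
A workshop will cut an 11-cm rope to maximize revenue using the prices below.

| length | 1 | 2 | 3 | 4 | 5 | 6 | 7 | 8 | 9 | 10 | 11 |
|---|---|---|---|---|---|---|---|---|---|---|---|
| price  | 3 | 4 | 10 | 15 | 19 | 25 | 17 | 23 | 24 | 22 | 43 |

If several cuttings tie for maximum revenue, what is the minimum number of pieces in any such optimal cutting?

2

Build r[k] bottom-up: r[k] = max over allowed piece i of (p[i] + r[k−i]).
r[1] = 3
r[2] = max(3+3, 4+0) = 6
r[3] = max(3+6, 4+3, 10+0) = 10
r[4] = max(3+10, 4+6, 10+3, 15+0) = 15
r[5] = max(3+15, 4+10, 10+6, 15+3, 19+0) = 19
r[6] = max(3+19, 4+15, 10+10, 15+6, 19+3, 25+0) = 25
r[7] = max(3+25, 4+19, 10+15, …, 25+3, 17+0) = 28
r[8] = max(3+28, 4+25, 10+19, …, 17+3, 23+0) = 31
r[9] = max(3+31, 4+28, 10+25, …, 23+3, 24+0) = 35
r[10] = max(3+35, 4+31, 10+28, …, 24+3, 22+0) = 40
r[11] = max(3+40, 4+35, 10+31, …, 22+3, 43+0) = 44
Maximum revenue is $44.
Now minimize piece count subject to staying optimal: for each k, pieces[k] = 1 + min over i with p[i]+r[k−i]=r[k] of pieces[k−i].
pieces[8] = 3
pieces[9] = 2
pieces[10] = 2
pieces[11] = 2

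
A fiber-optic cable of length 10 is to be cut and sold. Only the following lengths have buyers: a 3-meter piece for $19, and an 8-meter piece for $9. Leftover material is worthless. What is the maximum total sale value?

Let r[k] be the best obtainable value from length k. For each k, try every first piece i and keep the best of price[i] + r[k−i].
r[1] = 0
r[2] = 0
r[3] = 19
r[4] = 19
r[5] = 19
r[6] = 38  (first piece 3, then r[3]=19)
r[7] = 38
r[8] = 38
r[9] = 57  (first piece 3, then r[6]=38)
r[10] = 57
One optimal cutting: pieces 3 + 3 + 3 with 1 meter of scrap → $57.

57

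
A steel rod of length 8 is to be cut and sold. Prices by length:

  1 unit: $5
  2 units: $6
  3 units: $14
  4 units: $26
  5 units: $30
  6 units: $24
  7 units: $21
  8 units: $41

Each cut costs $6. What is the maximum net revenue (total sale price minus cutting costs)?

Let v[k] be the best obtainable value from length k. For each k, try every first piece i and keep the best of price[i] + v[k−i] minus the 6 cut fee when i<k.
v[1] = 5
v[2] = max(5+5-6, 6+0) = 6
v[3] = max(5+6-6, 6+5-6, 14+0) = 14
v[4] = max(5+14-6, 6+6-6, 14+5-6, 26+0) = 26
v[5] = max(5+26-6, 6+14-6, 14+6-6, 26+5-6, 30+0) = 30
v[6] = max(5+30-6, 6+26-6, 14+14-6, 26+6-6, 30+5-6, 24+0) = 29
v[7] = max(5+29-6, 6+30-6, 14+26-6, …, 24+5-6, 21+0) = 34
v[8] = max(5+34-6, 6+29-6, 14+30-6, …, 21+5-6, 41+0) = 46
One optimal plan: pieces 4 + 4 (1 cut) → $52 − $6 = $46.

46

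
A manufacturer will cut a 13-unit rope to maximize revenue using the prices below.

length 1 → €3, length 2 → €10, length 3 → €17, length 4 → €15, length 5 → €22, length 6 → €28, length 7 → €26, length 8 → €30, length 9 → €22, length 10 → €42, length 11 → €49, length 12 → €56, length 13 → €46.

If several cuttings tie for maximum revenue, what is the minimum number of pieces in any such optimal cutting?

5

Let r[k] be the best obtainable value from length k. For each k, try every first piece i and keep the best of price[i] + r[k−i].
r[1] = 3
r[2] = max(3+3, 10+0) = 10
r[3] = max(3+10, 10+3, 17+0) = 17
r[4] = max(3+17, 10+10, 17+3, 15+0) = 20
r[5] = max(3+20, 10+17, 17+10, 15+3, 22+0) = 27
r[6] = max(3+27, 10+20, 17+17, 15+10, 22+3, 28+0) = 34
r[7] = max(3+34, 10+27, 17+20, …, 28+3, 26+0) = 37
r[8] = max(3+37, 10+34, 17+27, …, 26+3, 30+0) = 44
r[9] = max(3+44, 10+37, 17+34, …, 30+3, 22+0) = 51
r[10] = max(3+51, 10+44, 17+37, …, 22+3, 42+0) = 54
r[11] = max(3+54, 10+51, 17+44, …, 42+3, 49+0) = 61
r[12] = max(3+61, 10+54, 17+51, …, 49+3, 56+0) = 68
r[13] = max(3+68, 10+61, 17+54, …, 56+3, 46+0) = 71
Maximum revenue is €71.
Now minimize piece count subject to staying optimal: for each k, pieces[k] = 1 + min over i with p[i]+r[k−i]=r[k] of pieces[k−i].
pieces[10] = 4
pieces[11] = 4
pieces[12] = 4
pieces[13] = 5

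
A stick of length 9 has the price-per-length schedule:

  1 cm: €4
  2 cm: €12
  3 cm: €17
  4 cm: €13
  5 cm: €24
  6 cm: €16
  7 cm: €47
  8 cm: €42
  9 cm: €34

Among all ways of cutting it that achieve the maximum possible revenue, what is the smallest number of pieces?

2

Consider every possible first cut. r[k] is the best of p[i]+r[k−i] over all sellable i≤k.
r[1] = 4
r[2] = 12
r[3] = 17
r[4] = 24  (first piece 2, then r[2]=12)
r[5] = 29  (first piece 2, then r[3]=17)
r[6] = 36  (first piece 2, then r[4]=24)
r[7] = 47
r[8] = 51  (first piece 1, then r[7]=47)
r[9] = 59  (first piece 2, then r[7]=47)
Maximum revenue is €59.
Now minimize piece count subject to staying optimal: for each k, pieces[k] = 1 + min over i with p[i]+r[k−i]=r[k] of pieces[k−i].
pieces[6] = 3
pieces[7] = 1
pieces[8] = 2
pieces[9] = 2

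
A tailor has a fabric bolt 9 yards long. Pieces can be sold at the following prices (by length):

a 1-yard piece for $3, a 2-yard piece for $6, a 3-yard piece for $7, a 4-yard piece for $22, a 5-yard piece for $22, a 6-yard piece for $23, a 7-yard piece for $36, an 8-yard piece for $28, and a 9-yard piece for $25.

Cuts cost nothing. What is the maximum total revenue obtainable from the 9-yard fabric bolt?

Consider every possible first cut. v[k] is the best of p[i]+v[k−i] over all sellable i≤k.
v[1] = 3
v[2] = 6  (first piece 1, then v[1]=3)
v[3] = 9  (first piece 1, then v[2]=6)
v[4] = 22
v[5] = 25  (first piece 1, then v[4]=22)
v[6] = 28  (first piece 1, then v[5]=25)
v[7] = 36
v[8] = 44  (first piece 4, then v[4]=22)
v[9] = 47  (first piece 1, then v[8]=44)
One optimal cutting: 4 + 4 + 1 → $22 + $22 + $3 = $47.

47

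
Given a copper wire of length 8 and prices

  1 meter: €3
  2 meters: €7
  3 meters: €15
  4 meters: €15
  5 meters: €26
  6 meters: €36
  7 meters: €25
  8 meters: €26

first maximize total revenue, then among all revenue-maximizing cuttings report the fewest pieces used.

2

Consider every possible first cut. r[k] is the best of p[i]+r[k−i] over all sellable i≤k.
r[1] = 3
r[2] = 7
r[3] = 15
r[4] = 18  (first piece 1, then r[3]=15)
r[5] = 26
r[6] = 36
r[7] = 39  (first piece 1, then r[6]=36)
r[8] = 43  (first piece 2, then r[6]=36)
Maximum revenue is €43.
Now minimize piece count subject to staying optimal: for each k, pieces[k] = 1 + min over i with p[i]+r[k−i]=r[k] of pieces[k−i].
pieces[5] = 1
pieces[6] = 1
pieces[7] = 2
pieces[8] = 2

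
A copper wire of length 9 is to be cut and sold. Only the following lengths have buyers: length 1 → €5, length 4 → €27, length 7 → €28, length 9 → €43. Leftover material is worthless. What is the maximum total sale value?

Build f[k] bottom-up: f[k] = max over allowed piece i of (p[i] + f[k−i]).
f[1] = 5
f[2] = 10  (first piece 1, then f[1]=5)
f[3] = 15  (first piece 1, then f[2]=10)
f[4] = 27
f[5] = 32  (first piece 1, then f[4]=27)
f[6] = 37  (first piece 1, then f[5]=32)
f[7] = 42  (first piece 1, then f[6]=37)
f[8] = 54  (first piece 4, then f[4]=27)
f[9] = 59  (first piece 1, then f[8]=54)
One optimal cutting: 4 + 4 + 1 → €59.

59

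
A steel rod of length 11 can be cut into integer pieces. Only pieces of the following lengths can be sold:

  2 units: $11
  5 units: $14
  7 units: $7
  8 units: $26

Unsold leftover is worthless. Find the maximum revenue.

55

Build f[k] bottom-up: f[k] = max over allowed piece i of (p[i] + f[k−i]).
f[1] = 0
f[2] = 11
f[3] = 11
f[4] = 22  (first piece 2, then f[2]=11)
f[5] = 22
f[6] = 33  (first piece 2, then f[4]=22)
f[7] = 33
f[8] = 44  (first piece 2, then f[6]=33)
f[9] = 44
f[10] = 55  (first piece 2, then f[8]=44)
f[11] = 55
One optimal cutting: pieces 2 + 2 + 2 + 2 + 2 with 1 unit of scrap → $55.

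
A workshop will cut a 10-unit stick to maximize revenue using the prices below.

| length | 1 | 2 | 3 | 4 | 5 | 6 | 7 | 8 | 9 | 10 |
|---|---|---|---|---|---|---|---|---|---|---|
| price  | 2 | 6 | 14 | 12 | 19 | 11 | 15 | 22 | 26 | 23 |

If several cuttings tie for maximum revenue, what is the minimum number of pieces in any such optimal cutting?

4

Build r[k] bottom-up: r[k] = max over allowed piece i of (p[i] + r[k−i]).
r[1] = 2
r[2] = max(2+2, 6+0) = 6
r[3] = max(2+6, 6+2, 14+0) = 14
r[4] = max(2+14, 6+6, 14+2, 12+0) = 16
r[5] = max(2+16, 6+14, 14+6, 12+2, 19+0) = 20
r[6] = max(2+20, 6+16, 14+14, 12+6, 19+2, 11+0) = 28
r[7] = max(2+28, 6+20, 14+16, …, 11+2, 15+0) = 30
r[8] = max(2+30, 6+28, 14+20, …, 15+2, 22+0) = 34
r[9] = max(2+34, 6+30, 14+28, …, 22+2, 26+0) = 42
r[10] = max(2+42, 6+34, 14+30, …, 26+2, 23+0) = 44
Maximum revenue is 44.
Now minimize piece count subject to staying optimal: for each k, pieces[k] = 1 + min over i with p[i]+r[k−i]=r[k] of pieces[k−i].
pieces[7] = 3
pieces[8] = 3
pieces[9] = 3
pieces[10] = 4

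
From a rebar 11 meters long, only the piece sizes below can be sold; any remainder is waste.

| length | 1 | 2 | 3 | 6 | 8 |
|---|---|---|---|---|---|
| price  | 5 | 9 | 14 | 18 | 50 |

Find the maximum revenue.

Let r[k] be the best obtainable value from length k. For each k, try every first piece i and keep the best of price[i] + r[k−i].
r[1] = 5
r[2] = 10  (first piece 1, then r[1]=5)
r[3] = 15  (first piece 1, then r[2]=10)
r[4] = 20  (first piece 1, then r[3]=15)
r[5] = 25  (first piece 1, then r[4]=20)
r[6] = 30  (first piece 1, then r[5]=25)
r[7] = 35  (first piece 1, then r[6]=30)
r[8] = 50
r[9] = 55  (first piece 1, then r[8]=50)
r[10] = 60  (first piece 1, then r[9]=55)
r[11] = 65  (first piece 1, then r[10]=60)
One optimal cutting: 8 + 1 + 1 + 1 → ₹65.

65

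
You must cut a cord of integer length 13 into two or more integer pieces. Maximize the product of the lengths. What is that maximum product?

Let P[k] be the best product for length k (with at least one cut). For each first piece i, the rest contributes max(k−i, P[k−i]).
Small cases: P[2]=1, P[3]=2, P[4]=4, P[5]=6.
P[6] = max(1·6, 2·4, 3·3, 4·2, 5·1) = 9
P[7] = max(1·9, 2·6, 3·4, 4·3, 5·2, 6·1) = 12
P[8] = max(1·12, 2·9, 3·6, …, 6·2, 7·1) = 18
P[9] = max(1·18, 2·12, 3·9, …, 7·2, 8·1) = 27
P[10] = max(1·27, 2·18, 3·12, …, 8·2, 9·1) = 36
P[11] = max(1·36, 2·27, 3·18, …, 9·2, 10·1) = 54
P[12] = max(1·54, 2·36, 3·27, …, 10·2, 11·1) = 81
P[13] = max(1·81, 2·54, 3·36, …, 11·2, 12·1) = 108
One optimal split: 3 + 3 + 3 + 2 + 2; product 3·3·3·2·2 = 108.

108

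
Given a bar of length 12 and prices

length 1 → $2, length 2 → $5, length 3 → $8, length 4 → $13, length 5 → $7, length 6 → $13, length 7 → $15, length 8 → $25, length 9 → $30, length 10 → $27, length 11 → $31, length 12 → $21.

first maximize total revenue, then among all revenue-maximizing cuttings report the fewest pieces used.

Let r[k] be the best obtainable value from length k. For each k, try every first piece i and keep the best of price[i] + r[k−i].
r[1] = 2
r[2] = max(2+2, 5+0) = 5
r[3] = max(2+5, 5+2, 8+0) = 8
r[4] = max(2+8, 5+5, 8+2, 13+0) = 13
r[5] = max(2+13, 5+8, 8+5, 13+2, 7+0) = 15
r[6] = max(2+15, 5+13, 8+8, 13+5, 7+2, 13+0) = 18
r[7] = max(2+18, 5+15, 8+13, …, 13+2, 15+0) = 21
r[8] = max(2+21, 5+18, 8+15, …, 15+2, 25+0) = 26
r[9] = max(2+26, 5+21, 8+18, …, 25+2, 30+0) = 30
r[10] = max(2+30, 5+26, 8+21, …, 30+2, 27+0) = 32
r[11] = max(2+32, 5+30, 8+26, …, 27+2, 31+0) = 35
r[12] = max(2+35, 5+32, 8+30, …, 31+2, 21+0) = 39
Maximum revenue is $39.
Now minimize piece count subject to staying optimal: for each k, pieces[k] = 1 + min over i with p[i]+r[k−i]=r[k] of pieces[k−i].
pieces[9] = 1
pieces[10] = 2
pieces[11] = 2
pieces[12] = 3

3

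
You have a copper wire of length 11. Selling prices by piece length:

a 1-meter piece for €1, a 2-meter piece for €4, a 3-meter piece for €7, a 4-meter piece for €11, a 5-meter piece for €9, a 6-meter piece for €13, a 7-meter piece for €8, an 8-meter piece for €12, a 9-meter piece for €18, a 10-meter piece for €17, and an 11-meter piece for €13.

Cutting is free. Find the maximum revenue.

Let R[k] be the best obtainable value from length k. For each k, try every first piece i and keep the best of price[i] + R[k−i].
R[1] = 1
R[2] = 4
R[3] = 7
R[4] = 11
R[5] = 12  (first piece 1, then R[4]=11)
R[6] = 15  (first piece 2, then R[4]=11)
R[7] = 18  (first piece 3, then R[4]=11)
R[8] = 22  (first piece 4, then R[4]=11)
R[9] = 23  (first piece 1, then R[8]=22)
R[10] = 26  (first piece 2, then R[8]=22)
R[11] = 29  (first piece 3, then R[8]=22)
One optimal cutting: 4 + 4 + 3 → €11 + €11 + €7 = €29.

29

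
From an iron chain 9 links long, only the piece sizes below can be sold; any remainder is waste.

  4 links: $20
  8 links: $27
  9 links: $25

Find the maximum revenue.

40

Consider every possible first cut. best[k] is the best of p[i]+best[k−i] over all sellable i≤k.
best[1] = 0
best[2] = 0
best[3] = 0
best[4] = 20
best[5] = 20
best[6] = 20
best[7] = 20
best[8] = max(20+20, 27+0) = 40
best[9] = max(20+20, 27+0, 25+0) = 40
One optimal cutting: pieces 4 + 4 with 1 link of scrap → $40.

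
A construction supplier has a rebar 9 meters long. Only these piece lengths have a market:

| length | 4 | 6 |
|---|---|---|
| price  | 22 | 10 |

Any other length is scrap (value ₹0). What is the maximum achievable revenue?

44

Let best[k] be the best obtainable value from length k. For each k, try every first piece i and keep the best of price[i] + best[k−i].
best[1] = 0
best[2] = 0
best[3] = 0
best[4] = 22
best[5] = 22
best[6] = 22
best[7] = 22
best[8] = 44  (first piece 4, then best[4]=22)
best[9] = 44
One optimal cutting: pieces 4 + 4 with 1 meter of scrap → ₹44.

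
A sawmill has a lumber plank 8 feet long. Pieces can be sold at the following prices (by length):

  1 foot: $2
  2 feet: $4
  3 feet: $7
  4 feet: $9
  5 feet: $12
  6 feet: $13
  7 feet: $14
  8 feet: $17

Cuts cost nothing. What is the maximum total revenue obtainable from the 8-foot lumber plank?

Consider every possible first cut. R[k] is the best of p[i]+R[k−i] over all sellable i≤k.
R[1] = 2
R[2] = max(2+2, 4+0) = 4
R[3] = max(2+4, 4+2, 7+0) = 7
R[4] = max(2+7, 4+4, 7+2, 9+0) = 9
R[5] = max(2+9, 4+7, 7+4, 9+2, 12+0) = 12
R[6] = max(2+12, 4+9, 7+7, 9+4, 12+2, 13+0) = 14
R[7] = max(2+14, 4+12, 7+9, …, 13+2, 14+0) = 16
R[8] = max(2+16, 4+14, 7+12, …, 14+2, 17+0) = 19
One optimal cutting: 5 + 3 → $12 + $7 = $19.

19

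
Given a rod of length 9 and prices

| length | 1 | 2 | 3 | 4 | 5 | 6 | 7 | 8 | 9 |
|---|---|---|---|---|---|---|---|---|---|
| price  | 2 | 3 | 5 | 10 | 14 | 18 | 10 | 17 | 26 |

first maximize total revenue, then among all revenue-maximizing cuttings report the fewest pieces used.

Let r[k] be the best obtainable value from length k. For each k, try every first piece i and keep the best of price[i] + r[k−i].
r[1] = 2
r[2] = 4  (first piece 1, then r[1]=2)
r[3] = 6  (first piece 1, then r[2]=4)
r[4] = 10
r[5] = 14
r[6] = 18
r[7] = 20  (first piece 1, then r[6]=18)
r[8] = 22  (first piece 1, then r[7]=20)
r[9] = 26
Maximum revenue is $26.
Now minimize piece count subject to staying optimal: for each k, pieces[k] = 1 + min over i with p[i]+r[k−i]=r[k] of pieces[k−i].
pieces[6] = 1
pieces[7] = 2
pieces[8] = 3
pieces[9] = 1

1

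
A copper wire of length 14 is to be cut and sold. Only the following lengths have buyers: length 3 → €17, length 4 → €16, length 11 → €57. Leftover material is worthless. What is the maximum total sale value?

74

Build best[k] bottom-up: best[k] = max over allowed piece i of (p[i] + best[k−i]).
best[1] = 0
best[2] = 0
best[3] = 17
best[4] = 17
best[5] = 17
best[6] = 34  (first piece 3, then best[3]=17)
best[7] = 34
best[8] = 34
best[9] = 51  (first piece 3, then best[6]=34)
best[10] = 51
best[11] = 57
best[12] = 68  (first piece 3, then best[9]=51)
best[13] = 68
best[14] = 74  (first piece 3, then best[11]=57)
One optimal cutting: 11 + 3 → €74.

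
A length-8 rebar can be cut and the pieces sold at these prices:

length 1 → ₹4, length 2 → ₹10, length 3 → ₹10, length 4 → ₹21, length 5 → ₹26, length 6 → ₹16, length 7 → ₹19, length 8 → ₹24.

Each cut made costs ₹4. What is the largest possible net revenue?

38

Let r[k] be the best obtainable value from length k. For each k, try every first piece i and keep the best of price[i] + r[k−i] minus the 4 cut fee when i<k.
r[1] = 4
r[2] = max(4+4-4, 10+0) = 10
r[3] = max(4+10-4, 10+4-4, 10+0) = 10
r[4] = max(4+10-4, 10+10-4, 10+4-4, 21+0) = 21
r[5] = max(4+21-4, 10+10-4, 10+10-4, 21+4-4, 26+0) = 26
r[6] = max(4+26-4, 10+21-4, 10+10-4, 21+10-4, 26+4-4, 16+0) = 27
r[7] = max(4+27-4, 10+26-4, 10+21-4, …, 16+4-4, 19+0) = 32
r[8] = max(4+32-4, 10+27-4, 10+26-4, …, 19+4-4, 24+0) = 38
One optimal plan: pieces 4 + 4 (1 cut) → ₹42 − ₹4 = ₹38.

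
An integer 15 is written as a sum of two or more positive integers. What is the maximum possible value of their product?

243

Define prod[k] = max over 1≤i<k of i · max(k−i, prod[k−i]); the inner max lets the remainder stay uncut if that's better.
prod[2] = 1*max(1,0) = 1*1 = 1
prod[3] = max(1*2, 2*1) = 2
prod[4] = max(1*3, 2*2, 3*1) = 4
prod[5] = max(1*4, 2*3, 3*2, 4*1) = 6
prod[6] = max(1*6, 2*4, 3*3, 4*2, 5*1) = 9
prod[7] = max(1*9, 2*6, 3*4, 4*3, 5*2, 6*1) = 12
prod[8] = max(1*12, 2*9, 3*6, …, 6*2, 7*1) = 18
prod[9] = max(1*18, 2*12, 3*9, …, 7*2, 8*1) = 27
prod[10] = max(1*27, 2*18, 3*12, …, 8*2, 9*1) = 36
prod[11] = max(1*36, 2*27, 3*18, …, 9*2, 10*1) = 54
prod[12] = max(1*54, 2*36, 3*27, …, 10*2, 11*1) = 81
prod[13] = max(1*81, 2*54, 3*36, …, 11*2, 12*1) = 108
prod[14] = max(1*108, 2*81, 3*54, …, 12*2, 13*1) = 162
prod[15] = max(1*162, 2*108, 3*81, …, 13*2, 14*1) = 243
One optimal split: 3 + 3 + 3 + 3 + 3; product 3*3*3*3*3 = 243.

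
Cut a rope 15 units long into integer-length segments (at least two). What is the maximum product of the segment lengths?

Define prod[k] = max over 1≤i<k of i · max(k−i, prod[k−i]); the inner max lets the remainder stay uncut if that's better.
prod[2] = 1×max(1,0) = 1×1 = 1
prod[3] = 1×max(2,1) = 1×2 = 2
prod[4] = 2×max(2,1) = 2×2 = 4
prod[5] = 2×max(3,2) = 2×3 = 6
prod[6] = 3×max(3,2) = 3×3 = 9
prod[7] = 2×max(5,6) = 2×6 = 12
prod[8] = 2×max(6,9) = 2×9 = 18
prod[9] = 3×max(6,9) = 3×9 = 27
prod[10] = 2×max(8,18) = 2×18 = 36
prod[11] = 2×max(9,27) = 2×27 = 54
prod[12] = 3×max(9,27) = 3×27 = 81
prod[13] = 2×max(11,54) = 2×54 = 108
prod[14] = 2×max(12,81) = 2×81 = 162
prod[15] = 3×max(12,81) = 3×81 = 243
One optimal split: 3 + 3 + 3 + 3 + 3; product 3×3×3×3×3 = 243.

243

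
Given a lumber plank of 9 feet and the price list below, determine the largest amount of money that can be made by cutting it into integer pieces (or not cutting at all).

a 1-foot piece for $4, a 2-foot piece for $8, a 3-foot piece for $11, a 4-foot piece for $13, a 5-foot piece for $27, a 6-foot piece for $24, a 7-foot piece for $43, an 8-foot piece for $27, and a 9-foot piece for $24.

Let r[k] be the best obtainable value from length k. For each k, try every first piece i and keep the best of price[i] + r[k−i].
r[1] = 4
r[2] = max(4+4, 8+0) = 8
r[3] = max(4+8, 8+4, 11+0) = 12
r[4] = max(4+12, 8+8, 11+4, 13+0) = 16
r[5] = max(4+16, 8+12, 11+8, 13+4, 27+0) = 27
r[6] = max(4+27, 8+16, 11+12, 13+8, 27+4, 24+0) = 31
r[7] = max(4+31, 8+27, 11+16, …, 24+4, 43+0) = 43
r[8] = max(4+43, 8+31, 11+27, …, 43+4, 27+0) = 47
r[9] = max(4+47, 8+43, 11+31, …, 27+4, 24+0) = 51
One optimal cutting: 7 + 1 + 1 → $43 + $4 + $4 = $51.

51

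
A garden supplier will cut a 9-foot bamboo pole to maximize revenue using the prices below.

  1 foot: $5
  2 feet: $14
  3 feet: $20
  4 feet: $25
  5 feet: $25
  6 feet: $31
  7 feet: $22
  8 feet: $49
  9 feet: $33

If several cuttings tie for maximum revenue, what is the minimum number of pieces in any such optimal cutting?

Build r[k] bottom-up: r[k] = max over allowed piece i of (p[i] + r[k−i]).
r[1] = 5
r[2] = 14
r[3] = 20
r[4] = 28  (first piece 2, then r[2]=14)
r[5] = 34  (first piece 2, then r[3]=20)
r[6] = 42  (first piece 2, then r[4]=28)
r[7] = 48  (first piece 2, then r[5]=34)
r[8] = 56  (first piece 2, then r[6]=42)
r[9] = 62  (first piece 2, then r[7]=48)
Maximum revenue is $62.
Now minimize piece count subject to staying optimal: for each k, pieces[k] = 1 + min over i with p[i]+r[k−i]=r[k] of pieces[k−i].
pieces[6] = 3
pieces[7] = 3
pieces[8] = 4
pieces[9] = 4

4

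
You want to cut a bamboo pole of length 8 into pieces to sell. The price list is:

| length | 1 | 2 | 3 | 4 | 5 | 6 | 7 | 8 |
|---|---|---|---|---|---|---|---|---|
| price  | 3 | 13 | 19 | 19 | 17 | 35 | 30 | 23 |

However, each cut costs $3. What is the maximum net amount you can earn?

45

Consider every possible first cut. v[k] is the best of p[i]+v[k−i] over all sellable i≤k, charging 3 whenever i<k.
v[1] = 3
v[2] = 13
v[3] = 19
v[4] = 23  (first piece 2, then v[2]=13)
v[5] = 29  (first piece 2, then v[3]=19)
v[6] = 35  (first piece 3, then v[3]=19)
v[7] = 39  (first piece 2, then v[5]=29)
v[8] = 45  (first piece 2, then v[6]=35)
One optimal plan: pieces 3 + 3 + 2 (2 cuts) → $51 − $6 = $45.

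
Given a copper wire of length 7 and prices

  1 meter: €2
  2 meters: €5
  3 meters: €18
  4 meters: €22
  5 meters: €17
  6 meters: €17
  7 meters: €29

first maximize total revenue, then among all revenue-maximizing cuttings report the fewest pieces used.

2

Consider every possible first cut. r[k] is the best of p[i]+r[k−i] over all sellable i≤k.
r[1] = 2
r[2] = 5
r[3] = 18
r[4] = 22
r[5] = 24  (first piece 1, then r[4]=22)
r[6] = 36  (first piece 3, then r[3]=18)
r[7] = 40  (first piece 3, then r[4]=22)
Maximum revenue is €40.
Now minimize piece count subject to staying optimal: for each k, pieces[k] = 1 + min over i with p[i]+r[k−i]=r[k] of pieces[k−i].
pieces[4] = 1
pieces[5] = 2
pieces[6] = 2
pieces[7] = 2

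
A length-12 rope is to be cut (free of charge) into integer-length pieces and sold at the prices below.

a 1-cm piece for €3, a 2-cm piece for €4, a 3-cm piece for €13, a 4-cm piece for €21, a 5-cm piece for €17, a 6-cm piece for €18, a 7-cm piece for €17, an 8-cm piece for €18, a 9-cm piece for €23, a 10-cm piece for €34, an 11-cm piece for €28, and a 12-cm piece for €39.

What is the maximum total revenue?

63

Build R[k] bottom-up: R[k] = max over allowed piece i of (p[i] + R[k−i]).
R[1] = 3
R[2] = 6  (first piece 1, then R[1]=3)
R[3] = 13
R[4] = 21
R[5] = 24  (first piece 1, then R[4]=21)
R[6] = 27  (first piece 1, then R[5]=24)
R[7] = 34  (first piece 3, then R[4]=21)
R[8] = 42  (first piece 4, then R[4]=21)
R[9] = 45  (first piece 1, then R[8]=42)
R[10] = 48  (first piece 1, then R[9]=45)
R[11] = 55  (first piece 3, then R[8]=42)
R[12] = 63  (first piece 4, then R[8]=42)
One optimal cutting: 4 + 4 + 4 → €21 + €21 + €21 = €63.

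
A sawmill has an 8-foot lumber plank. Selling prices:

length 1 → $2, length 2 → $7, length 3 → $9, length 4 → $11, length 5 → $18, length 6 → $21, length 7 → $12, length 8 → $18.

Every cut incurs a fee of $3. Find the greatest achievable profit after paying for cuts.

25

Consider every possible first cut. r[k] is the best of p[i]+r[k−i] over all sellable i≤k, charging 3 whenever i<k.
r[1] = 2
r[2] = max(2+2-3, 7+0) = 7
r[3] = max(2+7-3, 7+2-3, 9+0) = 9
r[4] = max(2+9-3, 7+7-3, 9+2-3, 11+0) = 11
r[5] = max(2+11-3, 7+9-3, 9+7-3, 11+2-3, 18+0) = 18
r[6] = max(2+18-3, 7+11-3, 9+9-3, 11+7-3, 18+2-3, 21+0) = 21
r[7] = max(2+21-3, 7+18-3, 9+11-3, …, 21+2-3, 12+0) = 22
r[8] = max(2+22-3, 7+21-3, 9+18-3, …, 12+2-3, 18+0) = 25
One optimal plan: pieces 6 + 2 (1 cut) → $28 − $3 = $25.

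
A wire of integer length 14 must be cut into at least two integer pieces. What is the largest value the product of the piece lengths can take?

162

Let f[k] be the best product for length k (with at least one cut). For each first piece i, the rest contributes max(k−i, f[k−i]).
f[2] = 1·max(1,0) = 1·1 = 1
f[3] = 1·max(2,1) = 1·2 = 2
f[4] = 2·max(2,1) = 2·2 = 4
f[5] = 2·max(3,2) = 2·3 = 6
f[6] = 3·max(3,2) = 3·3 = 9
f[7] = 2·max(5,6) = 2·6 = 12
f[8] = 2·max(6,9) = 2·9 = 18
f[9] = 3·max(6,9) = 3·9 = 27
f[10] = 2·max(8,18) = 2·18 = 36
f[11] = 2·max(9,27) = 2·27 = 54
f[12] = 3·max(9,27) = 3·27 = 81
f[13] = 2·max(11,54) = 2·54 = 108
f[14] = 2·max(12,81) = 2·81 = 162
One optimal split: 3 + 3 + 3 + 3 + 2; product 3·3·3·3·2 = 162.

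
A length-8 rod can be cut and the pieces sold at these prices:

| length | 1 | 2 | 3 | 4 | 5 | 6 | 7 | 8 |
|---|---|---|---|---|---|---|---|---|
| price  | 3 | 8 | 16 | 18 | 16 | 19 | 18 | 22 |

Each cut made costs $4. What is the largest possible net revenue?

32

Consider every possible first cut. net[k] is the best of p[i]+net[k−i] over all sellable i≤k, charging 4 whenever i<k.
net[1] = 3
net[2] = 8
net[3] = 16
net[4] = 18
net[5] = 20  (first piece 2, then net[3]=16)
net[6] = 28  (first piece 3, then net[3]=16)
net[7] = 30  (first piece 3, then net[4]=18)
net[8] = 32  (first piece 2, then net[6]=28)
One optimal plan: pieces 3 + 3 + 2 (2 cuts) → $40 − $8 = $32.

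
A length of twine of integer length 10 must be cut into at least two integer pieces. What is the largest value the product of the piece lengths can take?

36

Let prod[k] be the best product for length k (with at least one cut). For each first piece i, the rest contributes max(k−i, prod[k−i]).
prod[2] = 1×max(1,0) = 1×1 = 1
prod[3] = 1×max(2,1) = 1×2 = 2
prod[4] = 2×max(2,1) = 2×2 = 4
prod[5] = 2×max(3,2) = 2×3 = 6
prod[6] = 3×max(3,2) = 3×3 = 9
prod[7] = 2×max(5,6) = 2×6 = 12
prod[8] = 2×max(6,9) = 2×9 = 18
prod[9] = 3×max(6,9) = 3×9 = 27
prod[10] = 2×max(8,18) = 2×18 = 36
One optimal split: 3 + 3 + 2 + 2; product 3×3×2×2 = 36.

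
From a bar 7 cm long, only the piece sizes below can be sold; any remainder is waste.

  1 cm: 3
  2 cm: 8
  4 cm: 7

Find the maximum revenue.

27

Let f[k] be the best obtainable value from length k. For each k, try every first piece i and keep the best of price[i] + f[k−i].
f[1] = 3
f[2] = max(3+3, 8+0) = 8
f[3] = max(3+8, 8+3) = 11
f[4] = max(3+11, 8+8, 7+0) = 16
f[5] = max(3+16, 8+11, 7+3) = 19
f[6] = max(3+19, 8+16, 7+8) = 24
f[7] = max(3+24, 8+19, 7+11) = 27
One optimal cutting: 2 + 2 + 2 + 1 → 27.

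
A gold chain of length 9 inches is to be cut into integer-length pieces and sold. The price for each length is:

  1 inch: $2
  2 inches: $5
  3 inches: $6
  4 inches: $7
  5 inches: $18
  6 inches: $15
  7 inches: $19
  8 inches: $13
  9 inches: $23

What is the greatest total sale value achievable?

Consider every possible first cut. R[k] is the best of p[i]+R[k−i] over all sellable i≤k.
R[1] = 2
R[2] = 5
R[3] = 7  (first piece 1, then R[2]=5)
R[4] = 10  (first piece 2, then R[2]=5)
R[5] = 18
R[6] = 20  (first piece 1, then R[5]=18)
R[7] = 23  (first piece 2, then R[5]=18)
R[8] = 25  (first piece 1, then R[7]=23)
R[9] = 28  (first piece 2, then R[7]=23)
One optimal cutting: 5 + 2 + 2 → $18 + $5 + $5 = $28.

28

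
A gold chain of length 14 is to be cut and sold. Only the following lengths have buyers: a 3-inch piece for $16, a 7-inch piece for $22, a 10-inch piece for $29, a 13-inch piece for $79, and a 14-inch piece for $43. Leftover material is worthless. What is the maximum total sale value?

Consider every possible first cut. f[k] is the best of p[i]+f[k−i] over all sellable i≤k.
f[1] = 0
f[2] = 0
f[3] = 16
f[4] = 16
f[5] = 16
f[6] = 32  (first piece 3, then f[3]=16)
f[7] = 32
f[8] = 32
f[9] = 48  (first piece 3, then f[6]=32)
f[10] = 48
f[11] = 48
f[12] = 64  (first piece 3, then f[9]=48)
f[13] = 79
f[14] = 79
One optimal cutting: pieces 13 with 1 inch of scrap → $79.

79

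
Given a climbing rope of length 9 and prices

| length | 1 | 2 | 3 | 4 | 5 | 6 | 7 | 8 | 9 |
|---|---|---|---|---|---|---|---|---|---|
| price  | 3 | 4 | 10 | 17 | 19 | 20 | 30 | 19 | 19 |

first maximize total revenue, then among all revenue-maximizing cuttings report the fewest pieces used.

3

Consider every possible first cut. r[k] is the best of p[i]+r[k−i] over all sellable i≤k.
r[1] = 3
r[2] = max(3+3, 4+0) = 6
r[3] = max(3+6, 4+3, 10+0) = 10
r[4] = max(3+10, 4+6, 10+3, 17+0) = 17
r[5] = max(3+17, 4+10, 10+6, 17+3, 19+0) = 20
r[6] = max(3+20, 4+17, 10+10, 17+6, 19+3, 20+0) = 23
r[7] = max(3+23, 4+20, 10+17, …, 20+3, 30+0) = 30
r[8] = max(3+30, 4+23, 10+20, …, 30+3, 19+0) = 34
r[9] = max(3+34, 4+30, 10+23, …, 19+3, 19+0) = 37
Maximum revenue is €37.
Now minimize piece count subject to staying optimal: for each k, pieces[k] = 1 + min over i with p[i]+r[k−i]=r[k] of pieces[k−i].
pieces[6] = 3
pieces[7] = 1
pieces[8] = 2
pieces[9] = 3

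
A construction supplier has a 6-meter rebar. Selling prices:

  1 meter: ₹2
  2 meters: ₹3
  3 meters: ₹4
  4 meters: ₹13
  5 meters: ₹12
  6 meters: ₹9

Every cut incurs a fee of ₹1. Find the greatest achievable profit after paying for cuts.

Consider every possible first cut. r[k] is the best of p[i]+r[k−i] over all sellable i≤k, charging 1 whenever i<k.
r[1] = 2
r[2] = max(2+2-1, 3+0) = 3
r[3] = max(2+3-1, 3+2-1, 4+0) = 4
r[4] = max(2+4-1, 3+3-1, 4+2-1, 13+0) = 13
r[5] = max(2+13-1, 3+4-1, 4+3-1, 13+2-1, 12+0) = 14
r[6] = max(2+14-1, 3+13-1, 4+4-1, 13+3-1, 12+2-1, 9+0) = 15
One optimal plan: pieces 4 + 1 + 1 (2 cuts) → ₹17 − ₹2 = ₹15.

15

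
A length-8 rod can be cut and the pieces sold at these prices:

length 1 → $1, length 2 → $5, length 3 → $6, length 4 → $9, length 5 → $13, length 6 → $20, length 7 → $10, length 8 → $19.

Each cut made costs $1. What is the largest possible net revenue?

Let v[k] be the best obtainable value from length k. For each k, try every first piece i and keep the best of price[i] + v[k−i] minus the 1 cut fee when i<k.
v[1] = 1
v[2] = 5
v[3] = 6
v[4] = 9  (first piece 2, then v[2]=5)
v[5] = 13
v[6] = 20
v[7] = 20  (first piece 1, then v[6]=20)
v[8] = 24  (first piece 2, then v[6]=20)
One optimal plan: pieces 6 + 2 (1 cut) → $25 − $1 = $24.

24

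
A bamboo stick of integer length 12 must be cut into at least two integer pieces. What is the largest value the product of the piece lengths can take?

81

Fill g[k] for k=2..12: at each k try every first piece i and multiply by the better of (k−i) uncut or g[k−i].
g[2] = 1×max(1,0) = 1×1 = 1
g[3] = max(1×2, 2×1) = 2
g[4] = max(1×3, 2×2, 3×1) = 4
g[5] = max(1×4, 2×3, 3×2, 4×1) = 6
g[6] = max(1×6, 2×4, 3×3, 4×2, 5×1) = 9
g[7] = max(1×9, 2×6, 3×4, 4×3, 5×2, 6×1) = 12
g[8] = max(1×12, 2×9, 3×6, …, 6×2, 7×1) = 18
g[9] = max(1×18, 2×12, 3×9, …, 7×2, 8×1) = 27
g[10] = max(1×27, 2×18, 3×12, …, 8×2, 9×1) = 36
g[11] = max(1×36, 2×27, 3×18, …, 9×2, 10×1) = 54
g[12] = max(1×54, 2×36, 3×27, …, 10×2, 11×1) = 81
One optimal split: 3 + 3 + 3 + 3; product 3×3×3×3 = 81.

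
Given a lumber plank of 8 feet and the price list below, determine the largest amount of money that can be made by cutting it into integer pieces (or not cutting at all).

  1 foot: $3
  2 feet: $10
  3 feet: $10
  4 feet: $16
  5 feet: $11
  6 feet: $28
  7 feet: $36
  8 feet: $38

Consider every possible first cut. r[k] is the best of p[i]+r[k−i] over all sellable i≤k.
r[1] = 3
r[2] = 10
r[3] = 13  (first piece 1, then r[2]=10)
r[4] = 20  (first piece 2, then r[2]=10)
r[5] = 23  (first piece 1, then r[4]=20)
r[6] = 30  (first piece 2, then r[4]=20)
r[7] = 36
r[8] = 40  (first piece 2, then r[6]=30)
One optimal cutting: 2 + 2 + 2 + 2 → $10 + $10 + $10 + $10 = $40.

40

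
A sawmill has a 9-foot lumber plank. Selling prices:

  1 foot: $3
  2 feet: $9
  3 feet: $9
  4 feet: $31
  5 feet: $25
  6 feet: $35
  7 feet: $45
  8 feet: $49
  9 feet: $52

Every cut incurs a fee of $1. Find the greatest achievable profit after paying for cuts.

63

Consider every possible first cut. net[k] is the best of p[i]+net[k−i] over all sellable i≤k, charging 1 whenever i<k.
net[1] = 3
net[2] = max(3+3-1, 9+0) = 9
net[3] = max(3+9-1, 9+3-1, 9+0) = 11
net[4] = max(3+11-1, 9+9-1, 9+3-1, 31+0) = 31
net[5] = max(3+31-1, 9+11-1, 9+9-1, 31+3-1, 25+0) = 33
net[6] = max(3+33-1, 9+31-1, 9+11-1, 31+9-1, 25+3-1, 35+0) = 39
net[7] = max(3+39-1, 9+33-1, 9+31-1, …, 35+3-1, 45+0) = 45
net[8] = max(3+45-1, 9+39-1, 9+33-1, …, 45+3-1, 49+0) = 61
net[9] = max(3+61-1, 9+45-1, 9+39-1, …, 49+3-1, 52+0) = 63
One optimal plan: pieces 4 + 4 + 1 (2 cuts) → $65 − $2 = $63.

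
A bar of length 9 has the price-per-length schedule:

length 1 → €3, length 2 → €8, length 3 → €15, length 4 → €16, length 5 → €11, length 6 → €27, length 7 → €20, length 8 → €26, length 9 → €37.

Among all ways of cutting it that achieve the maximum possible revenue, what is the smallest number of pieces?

3

Build r[k] bottom-up: r[k] = max over allowed piece i of (p[i] + r[k−i]).
r[1] = 3
r[2] = max(3+3, 8+0) = 8
r[3] = max(3+8, 8+3, 15+0) = 15
r[4] = max(3+15, 8+8, 15+3, 16+0) = 18
r[5] = max(3+18, 8+15, 15+8, 16+3, 11+0) = 23
r[6] = max(3+23, 8+18, 15+15, 16+8, 11+3, 27+0) = 30
r[7] = max(3+30, 8+23, 15+18, …, 27+3, 20+0) = 33
r[8] = max(3+33, 8+30, 15+23, …, 20+3, 26+0) = 38
r[9] = max(3+38, 8+33, 15+30, …, 26+3, 37+0) = 45
Maximum revenue is €45.
Now minimize piece count subject to staying optimal: for each k, pieces[k] = 1 + min over i with p[i]+r[k−i]=r[k] of pieces[k−i].
pieces[6] = 2
pieces[7] = 3
pieces[8] = 3
pieces[9] = 3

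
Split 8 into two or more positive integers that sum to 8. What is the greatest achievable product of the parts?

18

Fill g[k] for k=2..8: at each k try every first piece i and multiply by the better of (k−i) uncut or g[k−i].
g[2] = 1×max(1,0) = 1×1 = 1
g[3] = max(1×2, 2×1) = 2
g[4] = max(1×3, 2×2, 3×1) = 4
g[5] = max(1×4, 2×3, 3×2, 4×1) = 6
g[6] = max(1×6, 2×4, 3×3, 4×2, 5×1) = 9
g[7] = max(1×9, 2×6, 3×4, 4×3, 5×2, 6×1) = 12
g[8] = max(1×12, 2×9, 3×6, …, 6×2, 7×1) = 18
One optimal split: 3 + 3 + 2; product 3×3×2 = 18.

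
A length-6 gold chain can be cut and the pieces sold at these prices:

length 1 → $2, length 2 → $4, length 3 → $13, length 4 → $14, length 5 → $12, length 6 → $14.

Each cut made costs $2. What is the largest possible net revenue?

24

Build net[k] bottom-up: net[k] = max over allowed piece i of (p[i] + net[k−i]) − 2 per cut.
net[1] = 2
net[2] = max(2+2-2, 4+0) = 4
net[3] = max(2+4-2, 4+2-2, 13+0) = 13
net[4] = max(2+13-2, 4+4-2, 13+2-2, 14+0) = 14
net[5] = max(2+14-2, 4+13-2, 13+4-2, 14+2-2, 12+0) = 15
net[6] = max(2+15-2, 4+14-2, 13+13-2, 14+4-2, 12+2-2, 14+0) = 24
One optimal plan: pieces 3 + 3 (1 cut) → $26 − $2 = $24.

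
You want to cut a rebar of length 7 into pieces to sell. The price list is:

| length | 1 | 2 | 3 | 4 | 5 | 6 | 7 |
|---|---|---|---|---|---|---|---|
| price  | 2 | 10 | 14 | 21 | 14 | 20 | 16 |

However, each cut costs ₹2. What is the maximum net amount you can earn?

Consider every possible first cut. net[k] is the best of p[i]+net[k−i] over all sellable i≤k, charging 2 whenever i<k.
net[1] = 2
net[2] = max(2+2-2, 10+0) = 10
net[3] = max(2+10-2, 10+2-2, 14+0) = 14
net[4] = max(2+14-2, 10+10-2, 14+2-2, 21+0) = 21
net[5] = max(2+21-2, 10+14-2, 14+10-2, 21+2-2, 14+0) = 22
net[6] = max(2+22-2, 10+21-2, 14+14-2, 21+10-2, 14+2-2, 20+0) = 29
net[7] = max(2+29-2, 10+22-2, 14+21-2, …, 20+2-2, 16+0) = 33
One optimal plan: pieces 4 + 3 (1 cut) → ₹35 − ₹2 = ₹33.

33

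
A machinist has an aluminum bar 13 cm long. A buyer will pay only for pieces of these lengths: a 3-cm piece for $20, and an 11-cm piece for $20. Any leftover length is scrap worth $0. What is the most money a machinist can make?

Let best[k] be the best obtainable value from length k. For each k, try every first piece i and keep the best of price[i] + best[k−i].
best[1] = 0
best[2] = 0
best[3] = 20
best[4] = 20
best[5] = 20
best[6] = 40  (first piece 3, then best[3]=20)
best[7] = 40
best[8] = 40
best[9] = 60  (first piece 3, then best[6]=40)
best[10] = 60
best[11] = max(20+40, 20+0) = 60
best[12] = max(20+60, 20+0) = 80
best[13] = max(20+60, 20+0) = 80
One optimal cutting: pieces 3 + 3 + 3 + 3 with 1 cm of scrap → $80.

80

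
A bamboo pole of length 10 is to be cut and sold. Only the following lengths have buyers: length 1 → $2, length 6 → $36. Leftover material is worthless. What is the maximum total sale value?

Build f[k] bottom-up: f[k] = max over allowed piece i of (p[i] + f[k−i]).
f[1] = 2
f[2] = 4  (first piece 1, then f[1]=2)
f[3] = 6  (first piece 1, then f[2]=4)
f[4] = 8  (first piece 1, then f[3]=6)
f[5] = 10  (first piece 1, then f[4]=8)
f[6] = max(2+10, 36+0) = 36
f[7] = max(2+36, 36+2) = 38
f[8] = max(2+38, 36+4) = 40
f[9] = max(2+40, 36+6) = 42
f[10] = max(2+42, 36+8) = 44
One optimal cutting: 6 + 1 + 1 + 1 + 1 → $44.

44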